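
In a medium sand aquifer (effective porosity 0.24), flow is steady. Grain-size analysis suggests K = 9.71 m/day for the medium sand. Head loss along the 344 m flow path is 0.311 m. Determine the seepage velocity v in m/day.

0.0366

Hydraulic gradient i = Δh / L = 0.311 / 344 = 0.0009041.
Darcy flux q = K · i = 9.710 × 0.0009041 = 0.008779 m/day.
Seepage velocity v = q / n_e = 0.008779 / 0.24 = 0.03658 m/day.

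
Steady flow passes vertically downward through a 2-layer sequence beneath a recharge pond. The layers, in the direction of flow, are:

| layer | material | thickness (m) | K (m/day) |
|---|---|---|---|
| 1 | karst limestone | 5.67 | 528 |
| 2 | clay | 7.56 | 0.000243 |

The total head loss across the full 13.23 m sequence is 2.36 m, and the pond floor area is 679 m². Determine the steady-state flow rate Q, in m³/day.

0.0515

Flow is perpendicular to layering, so the layers act in series and the equivalent K is the thickness-weighted harmonic mean.
Total thickness L = 5.67 + 7.56 = 13.23 m.
Σ(b_i/K_i) = 5.67/528 + 7.56/0.000243 = 31111 d.
K_eq = L / Σ(b_i/K_i) = 13.23 / 31111 = 0.0004252 m/day.
Q = K_eq · A · (Δh/L) = 0.0004252 × 679 × (2.36/13.23) = 0.05151 m³/day.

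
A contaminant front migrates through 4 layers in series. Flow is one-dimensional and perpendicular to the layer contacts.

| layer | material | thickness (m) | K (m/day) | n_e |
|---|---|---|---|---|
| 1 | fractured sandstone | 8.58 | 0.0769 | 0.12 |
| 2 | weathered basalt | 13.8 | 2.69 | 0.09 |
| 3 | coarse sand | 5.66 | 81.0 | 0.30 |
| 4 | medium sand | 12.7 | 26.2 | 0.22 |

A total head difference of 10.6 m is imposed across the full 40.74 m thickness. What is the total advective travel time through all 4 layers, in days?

With flow normal to the layers, continuity requires the same specific discharge q through every layer.
Σ(b_i/K_i) = 8.58/0.0769 + 13.8/2.69 + 5.66/81.0 + 12.7/26.2 = 117.3 d.
q = Δh / Σ(b_i/K_i) = 10.6 / 117.3 = 0.09040 m/day.
In each layer the seepage velocity is v_i = q/n_i, so the layer transit time is t_i = b_i·n_i / q:
  layer 1 (fractured sandstone): t_1 = 8.58 × 0.12 / 0.09040 = 11.39 d
  layer 2 (weathered basalt): t_2 = 13.8 × 0.09 / 0.09040 = 13.74 d
  layer 3 (coarse sand): t_3 = 5.66 × 0.30 / 0.09040 = 18.78 d
  layer 4 (medium sand): t_4 = 12.7 × 0.22 / 0.09040 = 30.91 d
Total t = Σ t_i = 74.82 days.

74.8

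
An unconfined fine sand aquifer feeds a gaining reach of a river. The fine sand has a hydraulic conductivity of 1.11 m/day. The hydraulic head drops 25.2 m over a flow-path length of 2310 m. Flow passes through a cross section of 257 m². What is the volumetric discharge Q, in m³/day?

3.11

Hydraulic gradient i = Δh / L = 25.2 / 2310 = 0.01091.
Darcy's law: Q = K · A · i = 1.110 × 257.0 × 0.01091 = 3.112 m³/day.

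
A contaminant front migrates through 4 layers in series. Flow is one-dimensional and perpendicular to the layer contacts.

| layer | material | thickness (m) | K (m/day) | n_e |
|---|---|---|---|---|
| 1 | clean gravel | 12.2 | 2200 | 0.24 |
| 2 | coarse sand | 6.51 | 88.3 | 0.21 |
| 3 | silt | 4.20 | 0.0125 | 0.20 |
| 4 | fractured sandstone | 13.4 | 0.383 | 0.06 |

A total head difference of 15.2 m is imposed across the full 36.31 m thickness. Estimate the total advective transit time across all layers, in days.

145

With flow normal to the layers, continuity requires the same specific discharge q through every layer.
Σ(b_i/K_i) = 12.2/2200 + 6.51/88.3 + 4.20/0.0125 + 13.4/0.383 = 371.1 d.
q = Δh / Σ(b_i/K_i) = 15.2 / 371.1 = 0.04096 m/day.
In each layer the seepage velocity is v_i = q/n_i, so the layer transit time is t_i = b_i·n_i / q:
  layer 1 (clean gravel): t_1 = 12.2 × 0.24 / 0.04096 = 71.48 d
  layer 2 (coarse sand): t_2 = 6.51 × 0.21 / 0.04096 = 33.37 d
  layer 3 (silt): t_3 = 4.20 × 0.20 / 0.04096 = 20.51 d
  layer 4 (fractured sandstone): t_4 = 13.4 × 0.06 / 0.04096 = 19.63 d
Total t = Σ t_i = 145.0 days.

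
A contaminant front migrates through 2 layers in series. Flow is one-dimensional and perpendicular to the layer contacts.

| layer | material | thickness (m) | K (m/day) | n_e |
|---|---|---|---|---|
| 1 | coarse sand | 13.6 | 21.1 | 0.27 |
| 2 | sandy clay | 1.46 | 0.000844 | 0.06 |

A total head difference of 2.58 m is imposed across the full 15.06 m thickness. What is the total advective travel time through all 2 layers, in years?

With flow normal to the layers, continuity requires the same specific discharge q through every layer.
Σ(b_i/K_i) = 13.6/21.1 + 1.46/0.000844 = 1731 d.
q = Δh / Σ(b_i/K_i) = 2.58 / 1731 = 0.001491 m/day.
In each layer the seepage velocity is v_i = q/n_i, so the layer transit time is t_i = b_i·n_i / q:
  layer 1 (coarse sand): t_1 = 13.6 × 0.27 / 0.001491 = 2463 d
  layer 2 (sandy clay): t_2 = 1.46 × 0.06 / 0.001491 = 58.76 d
Total t = Σ t_i = 2522 days = 6.904 years.

6.90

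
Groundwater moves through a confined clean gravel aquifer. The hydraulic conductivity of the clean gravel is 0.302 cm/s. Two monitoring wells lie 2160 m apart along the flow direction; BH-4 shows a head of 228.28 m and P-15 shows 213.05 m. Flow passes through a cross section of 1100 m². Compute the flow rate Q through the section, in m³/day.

2020

Convert K: 0.302 cm/s × 864 = 260.9 m/day.
Hydraulic gradient i = (228.28 − 213.05) / 2160 = 15.23 / 2160 = 0.007051.
Darcy's law: Q = K · A · i = 260.9 × 1100 × 0.007051 = 2024 m³/day.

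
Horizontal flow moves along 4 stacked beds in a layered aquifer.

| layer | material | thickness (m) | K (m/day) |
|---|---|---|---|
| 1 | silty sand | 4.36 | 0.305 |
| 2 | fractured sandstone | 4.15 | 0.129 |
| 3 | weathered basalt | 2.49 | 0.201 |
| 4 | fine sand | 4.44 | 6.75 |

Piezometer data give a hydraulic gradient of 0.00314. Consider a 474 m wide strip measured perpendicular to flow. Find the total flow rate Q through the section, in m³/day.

Flow is parallel to layering, so each bed carries its own Darcy discharge and the transmissivities add.
Σ(K_i·b_i) = 0.305×4.36 + 0.129×4.15 + 0.201×2.49 + 6.75×4.44 = 32.34 m²/day.
Hydraulic gradient i = 0.00314.
Q = Σ(K_i·b_i) · W · i = 32.34 × 474 × 0.003140 = 48.13 m³/day.

48.1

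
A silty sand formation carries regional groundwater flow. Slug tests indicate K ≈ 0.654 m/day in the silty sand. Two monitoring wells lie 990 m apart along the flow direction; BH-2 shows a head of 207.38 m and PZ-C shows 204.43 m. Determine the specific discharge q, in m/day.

Hydraulic gradient i = (207.38 − 204.43) / 990 = 2.95 / 990 = 0.002980.
Specific discharge q = K · i = 0.6540 × 0.002980 = 0.001949 m/day.

0.00195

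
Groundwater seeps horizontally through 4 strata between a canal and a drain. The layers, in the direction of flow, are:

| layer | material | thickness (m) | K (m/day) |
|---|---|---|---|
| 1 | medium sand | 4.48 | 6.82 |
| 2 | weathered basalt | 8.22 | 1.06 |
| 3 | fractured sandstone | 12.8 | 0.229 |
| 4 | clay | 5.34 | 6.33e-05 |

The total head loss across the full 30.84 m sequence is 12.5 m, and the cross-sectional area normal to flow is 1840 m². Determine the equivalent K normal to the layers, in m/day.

Flow is perpendicular to layering, so the layers act in series and the equivalent K is the thickness-weighted harmonic mean.
Total thickness L = 4.48 + 8.22 + 12.8 + 5.34 = 30.84 m.
Σ(b_i/K_i) = 4.48/6.82 + 8.22/1.06 + 12.8/0.229 + 5.34/6.33e-05 = 84424 d.
K_eq = L / Σ(b_i/K_i) = 30.84 / 84424 = 0.0003653 m/day.

0.000365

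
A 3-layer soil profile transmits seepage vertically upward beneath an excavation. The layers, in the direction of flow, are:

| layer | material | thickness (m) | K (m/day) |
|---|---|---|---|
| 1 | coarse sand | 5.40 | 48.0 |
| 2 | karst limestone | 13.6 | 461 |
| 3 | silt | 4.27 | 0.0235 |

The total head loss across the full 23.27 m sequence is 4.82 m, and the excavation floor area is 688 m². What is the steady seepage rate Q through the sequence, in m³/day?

18.2

Flow is perpendicular to layering, so the layers act in series and the equivalent K is the thickness-weighted harmonic mean.
Total thickness L = 5.40 + 13.6 + 4.27 = 23.27 m.
Σ(b_i/K_i) = 5.40/48.0 + 13.6/461 + 4.27/0.0235 = 181.8 d.
K_eq = L / Σ(b_i/K_i) = 23.27 / 181.8 = 0.1280 m/day.
Q = K_eq · A · (Δh/L) = 0.1280 × 688 × (4.82/23.27) = 18.24 m³/day.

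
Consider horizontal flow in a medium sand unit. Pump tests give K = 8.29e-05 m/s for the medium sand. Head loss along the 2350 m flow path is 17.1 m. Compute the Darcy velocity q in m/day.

Convert K: 8.29e-05 m/s × 86400 = 7.163 m/day.
Hydraulic gradient i = Δh / L = 17.1 / 2350 = 0.007277.
Specific discharge q = K · i = 7.163 × 0.007277 = 0.05212 m/day.

0.0521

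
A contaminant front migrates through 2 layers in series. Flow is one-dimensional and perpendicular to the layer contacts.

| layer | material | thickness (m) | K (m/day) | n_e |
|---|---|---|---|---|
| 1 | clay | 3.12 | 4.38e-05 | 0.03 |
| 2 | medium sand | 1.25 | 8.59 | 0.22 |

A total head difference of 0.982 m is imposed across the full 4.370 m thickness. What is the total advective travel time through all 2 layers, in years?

73.2

With flow normal to the layers, continuity requires the same specific discharge q through every layer.
Σ(b_i/K_i) = 3.12/4.38e-05 + 1.25/8.59 = 71233 d.
q = Δh / Σ(b_i/K_i) = 0.982 / 71233 = 1.379e-05 m/day.
In each layer the seepage velocity is v_i = q/n_i, so the layer transit time is t_i = b_i·n_i / q:
  layer 1 (clay): t_1 = 3.12 × 0.03 / 1.379e-05 = 6790 d
  layer 2 (medium sand): t_2 = 1.25 × 0.22 / 1.379e-05 = 19948 d
Total t = Σ t_i = 26738 days = 73.20 years.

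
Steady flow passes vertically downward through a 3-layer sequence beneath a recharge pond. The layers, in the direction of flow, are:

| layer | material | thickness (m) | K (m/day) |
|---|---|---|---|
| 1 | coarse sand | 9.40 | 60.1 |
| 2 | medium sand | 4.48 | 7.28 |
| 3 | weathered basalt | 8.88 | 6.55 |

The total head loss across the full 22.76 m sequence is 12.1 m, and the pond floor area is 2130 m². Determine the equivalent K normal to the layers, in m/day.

Flow is perpendicular to layering, so the layers act in series and the equivalent K is the thickness-weighted harmonic mean.
Total thickness L = 9.40 + 4.48 + 8.88 = 22.76 m.
Σ(b_i/K_i) = 9.40/60.1 + 4.48/7.28 + 8.88/6.55 = 2.128 d.
K_eq = L / Σ(b_i/K_i) = 22.76 / 2.128 = 10.70 m/day.

10.7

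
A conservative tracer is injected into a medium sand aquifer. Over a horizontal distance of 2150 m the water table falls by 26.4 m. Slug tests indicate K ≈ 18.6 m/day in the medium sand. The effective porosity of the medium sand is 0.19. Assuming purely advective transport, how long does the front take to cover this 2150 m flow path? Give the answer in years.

Hydraulic gradient i = Δh / L = 26.4 / 2150 = 0.01228.
Darcy flux q = K · i = 18.60 × 0.01228 = 0.2284 m/day.
Seepage velocity v = q / n_e = 0.2284 / 0.19 = 1.202 m/day.
Travel time t = L / v = 2150 / 1.202 = 1789 days = 4.897 years.

4.90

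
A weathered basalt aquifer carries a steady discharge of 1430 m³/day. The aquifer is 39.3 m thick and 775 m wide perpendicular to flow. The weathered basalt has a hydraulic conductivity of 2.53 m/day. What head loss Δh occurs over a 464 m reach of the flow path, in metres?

8.61

Cross-sectional area A = 775 × 39.3 = 30457 m².
From Q = K·A·i, i = Q / (K·A) = 1430 / (2.530 × 30457) = 0.01856.
Head loss Δh = i · L = 0.01856 × 464 = 8.611 m.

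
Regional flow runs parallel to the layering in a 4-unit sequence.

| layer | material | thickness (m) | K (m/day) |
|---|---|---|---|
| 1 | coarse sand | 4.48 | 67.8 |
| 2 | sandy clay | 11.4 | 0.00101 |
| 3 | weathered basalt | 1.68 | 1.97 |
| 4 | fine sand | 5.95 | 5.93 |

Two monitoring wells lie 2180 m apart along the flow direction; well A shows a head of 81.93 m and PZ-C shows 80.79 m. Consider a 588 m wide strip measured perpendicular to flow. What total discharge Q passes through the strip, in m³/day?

105

Flow is parallel to layering, so each bed carries its own Darcy discharge and the transmissivities add.
Σ(K_i·b_i) = 67.8×4.48 + 0.00101×11.4 + 1.97×1.68 + 5.93×5.95 = 342.3 m²/day.
Hydraulic gradient i = (81.93 − 80.79) / 2180 = 1.14 / 2180 = 0.0005229.
Q = Σ(K_i·b_i) · W · i = 342.3 × 588 × 0.0005229 = 105.3 m³/day.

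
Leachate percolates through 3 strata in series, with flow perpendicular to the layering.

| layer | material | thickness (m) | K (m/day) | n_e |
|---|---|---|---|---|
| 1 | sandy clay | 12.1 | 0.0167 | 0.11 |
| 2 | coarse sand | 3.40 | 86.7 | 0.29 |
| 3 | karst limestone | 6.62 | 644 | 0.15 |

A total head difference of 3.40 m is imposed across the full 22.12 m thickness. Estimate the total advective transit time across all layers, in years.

With flow normal to the layers, continuity requires the same specific discharge q through every layer.
Σ(b_i/K_i) = 12.1/0.0167 + 3.40/86.7 + 6.62/644 = 724.6 d.
q = Δh / Σ(b_i/K_i) = 3.40 / 724.6 = 0.004692 m/day.
In each layer the seepage velocity is v_i = q/n_i, so the layer transit time is t_i = b_i·n_i / q:
  layer 1 (sandy clay): t_1 = 12.1 × 0.11 / 0.004692 = 283.7 d
  layer 2 (coarse sand): t_2 = 3.40 × 0.29 / 0.004692 = 210.1 d
  layer 3 (karst limestone): t_3 = 6.62 × 0.15 / 0.004692 = 211.6 d
Total t = Σ t_i = 705.4 days = 1.931 years.

1.93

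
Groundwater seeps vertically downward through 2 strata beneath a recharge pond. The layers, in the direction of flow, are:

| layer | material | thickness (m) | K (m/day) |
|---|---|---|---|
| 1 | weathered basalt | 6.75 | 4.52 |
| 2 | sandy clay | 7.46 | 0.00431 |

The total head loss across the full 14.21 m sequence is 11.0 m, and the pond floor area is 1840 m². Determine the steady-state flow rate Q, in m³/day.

11.7

Flow is perpendicular to layering, so the layers act in series and the equivalent K is the thickness-weighted harmonic mean.
Total thickness L = 6.75 + 7.46 = 14.21 m.
Σ(b_i/K_i) = 6.75/4.52 + 7.46/0.00431 = 1732 d.
K_eq = L / Σ(b_i/K_i) = 14.21 / 1732 = 0.008203 m/day.
Q = K_eq · A · (Δh/L) = 0.008203 × 1840 × (11.0/14.21) = 11.68 m³/day.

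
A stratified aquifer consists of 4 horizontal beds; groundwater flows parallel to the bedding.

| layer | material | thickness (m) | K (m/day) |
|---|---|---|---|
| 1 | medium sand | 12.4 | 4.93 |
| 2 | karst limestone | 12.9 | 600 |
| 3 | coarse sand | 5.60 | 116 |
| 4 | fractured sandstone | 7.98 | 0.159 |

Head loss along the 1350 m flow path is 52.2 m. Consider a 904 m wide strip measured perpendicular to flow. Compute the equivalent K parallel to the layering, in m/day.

Flow is parallel to layering, so each bed carries its own Darcy discharge and the transmissivities add.
Σ(K_i·b_i) = 4.93×12.4 + 600×12.9 + 116×5.60 + 0.159×7.98 = 8452 m²/day.
Total thickness b = 38.88 m, so K_eq = Σ(K_i·b_i)/b = 217.4 m/day.

217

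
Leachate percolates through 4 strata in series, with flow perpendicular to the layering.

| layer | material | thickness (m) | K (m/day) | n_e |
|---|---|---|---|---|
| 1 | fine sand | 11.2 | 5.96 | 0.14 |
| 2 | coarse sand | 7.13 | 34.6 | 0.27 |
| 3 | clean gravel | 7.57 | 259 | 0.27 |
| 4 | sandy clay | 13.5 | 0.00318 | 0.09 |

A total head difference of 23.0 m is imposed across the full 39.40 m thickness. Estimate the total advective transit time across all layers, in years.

With flow normal to the layers, continuity requires the same specific discharge q through every layer.
Σ(b_i/K_i) = 11.2/5.96 + 7.13/34.6 + 7.57/259 + 13.5/0.00318 = 4247 d.
q = Δh / Σ(b_i/K_i) = 23.0 / 4247 = 0.005415 m/day.
In each layer the seepage velocity is v_i = q/n_i, so the layer transit time is t_i = b_i·n_i / q:
  layer 1 (fine sand): t_1 = 11.2 × 0.14 / 0.005415 = 289.6 d
  layer 2 (coarse sand): t_2 = 7.13 × 0.27 / 0.005415 = 355.5 d
  layer 3 (clean gravel): t_3 = 7.57 × 0.27 / 0.005415 = 377.4 d
  layer 4 (sandy clay): t_4 = 13.5 × 0.09 / 0.005415 = 224.4 d
Total t = Σ t_i = 1247 days = 3.414 years.

3.41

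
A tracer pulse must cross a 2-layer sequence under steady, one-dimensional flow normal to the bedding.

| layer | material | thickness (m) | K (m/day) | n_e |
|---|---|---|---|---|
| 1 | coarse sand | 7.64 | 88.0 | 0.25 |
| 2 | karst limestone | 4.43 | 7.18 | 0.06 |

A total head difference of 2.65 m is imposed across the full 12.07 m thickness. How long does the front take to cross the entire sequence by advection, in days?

With flow normal to the layers, continuity requires the same specific discharge q through every layer.
Σ(b_i/K_i) = 7.64/88.0 + 4.43/7.18 = 0.7038 d.
q = Δh / Σ(b_i/K_i) = 2.65 / 0.7038 = 3.765 m/day.
In each layer the seepage velocity is v_i = q/n_i, so the layer transit time is t_i = b_i·n_i / q:
  layer 1 (coarse sand): t_1 = 7.64 × 0.25 / 3.765 = 0.5073 d
  layer 2 (karst limestone): t_2 = 4.43 × 0.06 / 3.765 = 0.07059 d
Total t = Σ t_i = 0.5779 days.

0.578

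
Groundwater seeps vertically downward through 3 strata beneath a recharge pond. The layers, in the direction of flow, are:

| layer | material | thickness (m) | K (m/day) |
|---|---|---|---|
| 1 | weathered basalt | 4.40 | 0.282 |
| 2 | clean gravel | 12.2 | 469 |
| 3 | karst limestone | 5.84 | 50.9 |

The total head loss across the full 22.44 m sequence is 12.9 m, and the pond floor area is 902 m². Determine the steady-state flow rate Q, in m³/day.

Flow is perpendicular to layering, so the layers act in series and the equivalent K is the thickness-weighted harmonic mean.
Total thickness L = 4.40 + 12.2 + 5.84 = 22.44 m.
Σ(b_i/K_i) = 4.40/0.282 + 12.2/469 + 5.84/50.9 = 15.74 d.
K_eq = L / Σ(b_i/K_i) = 22.44 / 15.74 = 1.425 m/day.
Q = K_eq · A · (Δh/L) = 1.425 × 902 × (12.9/22.44) = 739.1 m³/day.

739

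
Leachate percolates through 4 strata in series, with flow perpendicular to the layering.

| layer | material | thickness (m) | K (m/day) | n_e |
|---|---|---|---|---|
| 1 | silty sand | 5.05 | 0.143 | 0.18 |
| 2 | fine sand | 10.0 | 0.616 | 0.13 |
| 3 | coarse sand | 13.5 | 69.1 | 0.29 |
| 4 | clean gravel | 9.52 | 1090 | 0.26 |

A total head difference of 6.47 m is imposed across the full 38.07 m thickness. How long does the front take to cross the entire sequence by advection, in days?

68.8

With flow normal to the layers, continuity requires the same specific discharge q through every layer.
Σ(b_i/K_i) = 5.05/0.143 + 10.0/0.616 + 13.5/69.1 + 9.52/1090 = 51.75 d.
q = Δh / Σ(b_i/K_i) = 6.47 / 51.75 = 0.1250 m/day.
In each layer the seepage velocity is v_i = q/n_i, so the layer transit time is t_i = b_i·n_i / q:
  layer 1 (silty sand): t_1 = 5.05 × 0.18 / 0.1250 = 7.271 d
  layer 2 (fine sand): t_2 = 10.0 × 0.13 / 0.1250 = 10.40 d
  layer 3 (coarse sand): t_3 = 13.5 × 0.29 / 0.1250 = 31.32 d
  layer 4 (clean gravel): t_4 = 9.52 × 0.26 / 0.1250 = 19.80 d
Total t = Σ t_i = 68.78 days.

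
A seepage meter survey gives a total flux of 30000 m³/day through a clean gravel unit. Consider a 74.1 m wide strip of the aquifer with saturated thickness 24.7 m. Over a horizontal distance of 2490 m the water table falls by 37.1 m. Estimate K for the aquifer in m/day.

1100

Cross-sectional area A = 74.1 × 24.7 = 1830 m².
Hydraulic gradient i = Δh / L = 37.1 / 2490 = 0.01490.
From Q = K·A·i, K = Q / (A·i) = 30000 / (1830 × 0.01490) = 1100 m/day.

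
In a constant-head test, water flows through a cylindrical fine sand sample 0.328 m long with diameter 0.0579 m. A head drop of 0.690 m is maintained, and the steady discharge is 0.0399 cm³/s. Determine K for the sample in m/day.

Cross-sectional area A = π·(d/2)² = π × (0.0579/2)² = 0.002633 m².
Convert discharge: 0.0399 cm³/s = 3.990e-08 m³/s.
Darcy's law rearranged: K = Q·L / (A·Δh) = 3.990e-08 × 0.328 / (0.002633 × 0.690) = 7.204e-06 m/s = 0.6224 m/day.

0.622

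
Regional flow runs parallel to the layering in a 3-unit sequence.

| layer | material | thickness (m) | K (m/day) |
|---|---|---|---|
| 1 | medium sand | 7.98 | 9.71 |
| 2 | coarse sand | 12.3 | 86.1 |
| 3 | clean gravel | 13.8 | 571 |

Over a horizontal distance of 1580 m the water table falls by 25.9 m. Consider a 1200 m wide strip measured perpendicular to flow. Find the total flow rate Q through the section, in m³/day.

177000

Flow is parallel to layering, so each bed carries its own Darcy discharge and the transmissivities add.
Σ(K_i·b_i) = 9.71×7.98 + 86.1×12.3 + 571×13.8 = 9016 m²/day.
Hydraulic gradient i = Δh / L = 25.9 / 1580 = 0.01639.
Q = Σ(K_i·b_i) · W · i = 9016 × 1200 × 0.01639 = 1.774e+05 m³/day.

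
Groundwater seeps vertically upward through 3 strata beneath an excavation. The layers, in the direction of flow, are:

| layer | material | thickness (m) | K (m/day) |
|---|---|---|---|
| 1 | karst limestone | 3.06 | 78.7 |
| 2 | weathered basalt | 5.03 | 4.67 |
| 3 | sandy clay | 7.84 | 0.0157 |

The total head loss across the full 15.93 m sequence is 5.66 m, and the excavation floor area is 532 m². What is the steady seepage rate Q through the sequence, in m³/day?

6.02

Flow is perpendicular to layering, so the layers act in series and the equivalent K is the thickness-weighted harmonic mean.
Total thickness L = 3.06 + 5.03 + 7.84 = 15.93 m.
Σ(b_i/K_i) = 3.06/78.7 + 5.03/4.67 + 7.84/0.0157 = 500.5 d.
K_eq = L / Σ(b_i/K_i) = 15.93 / 500.5 = 0.03183 m/day.
Q = K_eq · A · (Δh/L) = 0.03183 × 532 × (5.66/15.93) = 6.016 m³/day.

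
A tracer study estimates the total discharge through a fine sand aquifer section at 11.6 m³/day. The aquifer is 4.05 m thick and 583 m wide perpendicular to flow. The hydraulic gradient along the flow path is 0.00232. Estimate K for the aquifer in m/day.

Cross-sectional area A = 583 × 4.05 = 2361 m².
Hydraulic gradient i = 0.00232.
From Q = K·A·i, K = Q / (A·i) = 11.6 / (2361 × 0.002320) = 2.118 m/day.

2.12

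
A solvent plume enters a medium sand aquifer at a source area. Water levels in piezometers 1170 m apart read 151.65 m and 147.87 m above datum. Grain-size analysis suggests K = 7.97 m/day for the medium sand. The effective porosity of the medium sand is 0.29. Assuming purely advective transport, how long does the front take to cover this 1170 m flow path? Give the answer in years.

36.1

Hydraulic gradient i = (151.65 − 147.87) / 1170 = 3.78 / 1170 = 0.003231.
Darcy flux q = K · i = 7.970 × 0.003231 = 0.02575 m/day.
Seepage velocity v = q / n_e = 0.02575 / 0.29 = 0.08879 m/day.
Travel time t = L / v = 1170 / 0.08879 = 13177 days = 36.08 years.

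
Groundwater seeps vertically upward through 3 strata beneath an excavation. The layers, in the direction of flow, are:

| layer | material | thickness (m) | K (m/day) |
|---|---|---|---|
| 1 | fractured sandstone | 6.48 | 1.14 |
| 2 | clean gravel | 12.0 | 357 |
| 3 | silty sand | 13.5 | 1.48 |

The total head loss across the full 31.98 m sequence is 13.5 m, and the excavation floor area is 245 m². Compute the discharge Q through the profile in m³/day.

Flow is perpendicular to layering, so the layers act in series and the equivalent K is the thickness-weighted harmonic mean.
Total thickness L = 6.48 + 12.0 + 13.5 = 31.98 m.
Σ(b_i/K_i) = 6.48/1.14 + 12.0/357 + 13.5/1.48 = 14.84 d.
K_eq = L / Σ(b_i/K_i) = 31.98 / 14.84 = 2.155 m/day.
Q = K_eq · A · (Δh/L) = 2.155 × 245 × (13.5/31.98) = 222.9 m³/day.

223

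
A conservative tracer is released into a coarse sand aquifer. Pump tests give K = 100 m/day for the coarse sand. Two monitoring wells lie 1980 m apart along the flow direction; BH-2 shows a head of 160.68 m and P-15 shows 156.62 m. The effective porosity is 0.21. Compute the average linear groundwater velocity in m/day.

0.976

Hydraulic gradient i = (160.68 − 156.62) / 1980 = 4.06 / 1980 = 0.002051.
Darcy flux q = K · i = 100.0 × 0.002051 = 0.2051 m/day.
Seepage velocity v = q / n_e = 0.2051 / 0.21 = 0.9764 m/day.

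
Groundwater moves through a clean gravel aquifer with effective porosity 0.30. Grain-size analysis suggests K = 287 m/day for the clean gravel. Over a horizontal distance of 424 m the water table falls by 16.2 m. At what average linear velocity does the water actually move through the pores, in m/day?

36.6

Hydraulic gradient i = Δh / L = 16.2 / 424 = 0.03821.
Darcy flux q = K · i = 287.0 × 0.03821 = 10.97 m/day.
Seepage velocity v = q / n_e = 10.97 / 0.30 = 36.55 m/day.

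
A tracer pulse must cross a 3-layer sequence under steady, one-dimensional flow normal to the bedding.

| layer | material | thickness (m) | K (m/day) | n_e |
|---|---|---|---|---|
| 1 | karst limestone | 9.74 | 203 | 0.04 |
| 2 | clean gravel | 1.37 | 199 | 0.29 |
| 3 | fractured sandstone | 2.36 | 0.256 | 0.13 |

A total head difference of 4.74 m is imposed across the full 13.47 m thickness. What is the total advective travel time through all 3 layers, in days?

2.14

With flow normal to the layers, continuity requires the same specific discharge q through every layer.
Σ(b_i/K_i) = 9.74/203 + 1.37/199 + 2.36/0.256 = 9.274 d.
q = Δh / Σ(b_i/K_i) = 4.74 / 9.274 = 0.5111 m/day.
In each layer the seepage velocity is v_i = q/n_i, so the layer transit time is t_i = b_i·n_i / q:
  layer 1 (karst limestone): t_1 = 9.74 × 0.04 / 0.5111 = 0.7622 d
  layer 2 (clean gravel): t_2 = 1.37 × 0.29 / 0.5111 = 0.7773 d
  layer 3 (fractured sandstone): t_3 = 2.36 × 0.13 / 0.5111 = 0.6002 d
Total t = Σ t_i = 2.140 days.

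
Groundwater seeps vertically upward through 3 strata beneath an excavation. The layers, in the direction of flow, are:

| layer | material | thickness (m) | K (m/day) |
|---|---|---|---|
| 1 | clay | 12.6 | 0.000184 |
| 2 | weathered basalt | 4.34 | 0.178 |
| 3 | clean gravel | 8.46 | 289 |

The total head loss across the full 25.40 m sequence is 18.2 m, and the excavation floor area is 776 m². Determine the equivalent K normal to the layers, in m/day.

Flow is perpendicular to layering, so the layers act in series and the equivalent K is the thickness-weighted harmonic mean.
Total thickness L = 12.6 + 4.34 + 8.46 = 25.40 m.
Σ(b_i/K_i) = 12.6/0.000184 + 4.34/0.178 + 8.46/289 = 68503 d.
K_eq = L / Σ(b_i/K_i) = 25.40 / 68503 = 0.0003708 m/day.

0.000371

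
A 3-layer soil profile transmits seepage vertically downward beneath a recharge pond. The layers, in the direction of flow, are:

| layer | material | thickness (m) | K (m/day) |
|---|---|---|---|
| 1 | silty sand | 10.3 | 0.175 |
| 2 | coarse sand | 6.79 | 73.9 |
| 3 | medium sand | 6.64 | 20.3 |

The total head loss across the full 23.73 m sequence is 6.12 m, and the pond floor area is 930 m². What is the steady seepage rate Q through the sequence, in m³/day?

96.0

Flow is perpendicular to layering, so the layers act in series and the equivalent K is the thickness-weighted harmonic mean.
Total thickness L = 10.3 + 6.79 + 6.64 = 23.73 m.
Σ(b_i/K_i) = 10.3/0.175 + 6.79/73.9 + 6.64/20.3 = 59.28 d.
K_eq = L / Σ(b_i/K_i) = 23.73 / 59.28 = 0.4003 m/day.
Q = K_eq · A · (Δh/L) = 0.4003 × 930 × (6.12/23.73) = 96.02 m³/day.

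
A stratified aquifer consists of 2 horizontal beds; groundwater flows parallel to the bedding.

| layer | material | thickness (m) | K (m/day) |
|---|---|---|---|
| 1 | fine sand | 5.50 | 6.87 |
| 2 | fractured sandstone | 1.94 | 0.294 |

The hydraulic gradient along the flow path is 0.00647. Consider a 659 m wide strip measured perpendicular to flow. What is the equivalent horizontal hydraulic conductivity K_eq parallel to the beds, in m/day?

Flow is parallel to layering, so each bed carries its own Darcy discharge and the transmissivities add.
Σ(K_i·b_i) = 6.87×5.50 + 0.294×1.94 = 38.36 m²/day.
Total thickness b = 7.440 m, so K_eq = Σ(K_i·b_i)/b = 5.155 m/day.

5.16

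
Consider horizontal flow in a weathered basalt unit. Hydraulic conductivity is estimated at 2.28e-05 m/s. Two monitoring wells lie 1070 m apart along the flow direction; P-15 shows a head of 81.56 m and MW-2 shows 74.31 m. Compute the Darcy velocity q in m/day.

0.0133

Convert K: 2.28e-05 m/s × 86400 = 1.970 m/day.
Hydraulic gradient i = (81.56 − 74.31) / 1070 = 7.25 / 1070 = 0.006776.
Specific discharge q = K · i = 1.970 × 0.006776 = 0.01335 m/day.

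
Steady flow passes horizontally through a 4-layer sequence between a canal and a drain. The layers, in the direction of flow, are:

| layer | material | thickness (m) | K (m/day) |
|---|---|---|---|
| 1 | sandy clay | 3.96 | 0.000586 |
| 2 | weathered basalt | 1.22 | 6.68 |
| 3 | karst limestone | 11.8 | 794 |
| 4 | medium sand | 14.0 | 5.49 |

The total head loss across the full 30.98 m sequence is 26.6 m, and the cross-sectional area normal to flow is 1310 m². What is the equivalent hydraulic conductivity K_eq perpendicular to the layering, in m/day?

0.00458

Flow is perpendicular to layering, so the layers act in series and the equivalent K is the thickness-weighted harmonic mean.
Total thickness L = 3.96 + 1.22 + 11.8 + 14.0 = 30.98 m.
Σ(b_i/K_i) = 3.96/0.000586 + 1.22/6.68 + 11.8/794 + 14.0/5.49 = 6760 d.
K_eq = L / Σ(b_i/K_i) = 30.98 / 6760 = 0.004583 m/day.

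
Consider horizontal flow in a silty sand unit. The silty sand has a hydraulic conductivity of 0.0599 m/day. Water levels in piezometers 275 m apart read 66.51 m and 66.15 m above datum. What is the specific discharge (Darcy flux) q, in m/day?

7.84e-05

Hydraulic gradient i = (66.51 − 66.15) / 275 = 0.36 / 275 = 0.001309.
Specific discharge q = K · i = 0.05990 × 0.001309 = 7.841e-05 m/day.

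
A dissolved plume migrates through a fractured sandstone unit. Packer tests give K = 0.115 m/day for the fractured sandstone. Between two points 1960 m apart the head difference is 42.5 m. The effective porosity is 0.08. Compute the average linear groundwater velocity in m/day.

0.0312

Hydraulic gradient i = Δh / L = 42.5 / 1960 = 0.02168.
Darcy flux q = K · i = 0.1150 × 0.02168 = 0.002494 m/day.
Seepage velocity v = q / n_e = 0.002494 / 0.08 = 0.03117 m/day.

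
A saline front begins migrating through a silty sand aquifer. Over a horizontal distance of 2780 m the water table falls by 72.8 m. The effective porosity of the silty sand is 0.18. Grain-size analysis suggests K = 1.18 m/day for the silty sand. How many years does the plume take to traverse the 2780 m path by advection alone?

Hydraulic gradient i = Δh / L = 72.8 / 2780 = 0.02619.
Darcy flux q = K · i = 1.180 × 0.02619 = 0.03090 m/day.
Seepage velocity v = q / n_e = 0.03090 / 0.18 = 0.1717 m/day.
Travel time t = L / v = 2780 / 0.1717 = 16194 days = 44.34 years.

44.3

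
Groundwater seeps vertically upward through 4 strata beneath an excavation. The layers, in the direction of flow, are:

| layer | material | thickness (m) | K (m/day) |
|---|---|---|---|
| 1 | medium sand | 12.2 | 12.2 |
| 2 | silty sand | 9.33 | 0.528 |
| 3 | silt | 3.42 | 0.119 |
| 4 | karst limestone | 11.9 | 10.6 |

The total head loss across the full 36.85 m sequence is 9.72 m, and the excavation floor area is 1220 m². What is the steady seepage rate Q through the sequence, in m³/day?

Flow is perpendicular to layering, so the layers act in series and the equivalent K is the thickness-weighted harmonic mean.
Total thickness L = 12.2 + 9.33 + 3.42 + 11.9 = 36.85 m.
Σ(b_i/K_i) = 12.2/12.2 + 9.33/0.528 + 3.42/0.119 + 11.9/10.6 = 48.53 d.
K_eq = L / Σ(b_i/K_i) = 36.85 / 48.53 = 0.7593 m/day.
Q = K_eq · A · (Δh/L) = 0.7593 × 1220 × (9.72/36.85) = 244.3 m³/day.

244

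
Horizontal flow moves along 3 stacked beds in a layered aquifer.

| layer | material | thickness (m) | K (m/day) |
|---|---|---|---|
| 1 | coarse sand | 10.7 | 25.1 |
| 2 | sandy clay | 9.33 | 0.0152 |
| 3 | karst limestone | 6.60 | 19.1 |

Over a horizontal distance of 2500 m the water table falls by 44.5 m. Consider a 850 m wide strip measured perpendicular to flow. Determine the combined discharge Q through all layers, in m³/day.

5970

Flow is parallel to layering, so each bed carries its own Darcy discharge and the transmissivities add.
Σ(K_i·b_i) = 25.1×10.7 + 0.0152×9.33 + 19.1×6.60 = 394.8 m²/day.
Hydraulic gradient i = Δh / L = 44.5 / 2500 = 0.01780.
Q = Σ(K_i·b_i) · W · i = 394.8 × 850 × 0.01780 = 5973 m³/day.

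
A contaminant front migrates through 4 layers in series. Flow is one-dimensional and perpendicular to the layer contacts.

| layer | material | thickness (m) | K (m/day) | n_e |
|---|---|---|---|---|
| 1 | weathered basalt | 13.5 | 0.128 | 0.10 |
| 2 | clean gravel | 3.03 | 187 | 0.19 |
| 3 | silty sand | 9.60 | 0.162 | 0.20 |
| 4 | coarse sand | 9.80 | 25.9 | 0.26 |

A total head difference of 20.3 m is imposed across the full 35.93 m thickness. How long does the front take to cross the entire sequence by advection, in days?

52.0

With flow normal to the layers, continuity requires the same specific discharge q through every layer.
Σ(b_i/K_i) = 13.5/0.128 + 3.03/187 + 9.60/0.162 + 9.80/25.9 = 165.1 d.
q = Δh / Σ(b_i/K_i) = 20.3 / 165.1 = 0.1229 m/day.
In each layer the seepage velocity is v_i = q/n_i, so the layer transit time is t_i = b_i·n_i / q:
  layer 1 (weathered basalt): t_1 = 13.5 × 0.10 / 0.1229 = 10.98 d
  layer 2 (clean gravel): t_2 = 3.03 × 0.19 / 0.1229 = 4.683 d
  layer 3 (silty sand): t_3 = 9.60 × 0.20 / 0.1229 = 15.62 d
  layer 4 (coarse sand): t_4 = 9.80 × 0.26 / 0.1229 = 20.73 d
Total t = Σ t_i = 52.01 days.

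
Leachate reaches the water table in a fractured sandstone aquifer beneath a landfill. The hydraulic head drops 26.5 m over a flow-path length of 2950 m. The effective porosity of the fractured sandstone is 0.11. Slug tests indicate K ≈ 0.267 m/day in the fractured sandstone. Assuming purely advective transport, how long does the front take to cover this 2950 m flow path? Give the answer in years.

370

Hydraulic gradient i = Δh / L = 26.5 / 2950 = 0.008983.
Darcy flux q = K · i = 0.2670 × 0.008983 = 0.002398 m/day.
Seepage velocity v = q / n_e = 0.002398 / 0.11 = 0.02180 m/day.
Travel time t = L / v = 2950 / 0.02180 = 1.353e+05 days = 370.4 years.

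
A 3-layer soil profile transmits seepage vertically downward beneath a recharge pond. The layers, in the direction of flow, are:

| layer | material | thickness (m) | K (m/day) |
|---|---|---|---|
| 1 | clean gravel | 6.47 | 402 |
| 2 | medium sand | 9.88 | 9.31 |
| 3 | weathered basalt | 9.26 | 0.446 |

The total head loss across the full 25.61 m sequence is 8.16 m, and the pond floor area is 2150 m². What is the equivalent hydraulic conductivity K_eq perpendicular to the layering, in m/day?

1.17

Flow is perpendicular to layering, so the layers act in series and the equivalent K is the thickness-weighted harmonic mean.
Total thickness L = 6.47 + 9.88 + 9.26 = 25.61 m.
Σ(b_i/K_i) = 6.47/402 + 9.88/9.31 + 9.26/0.446 = 21.84 d.
K_eq = L / Σ(b_i/K_i) = 25.61 / 21.84 = 1.173 m/day.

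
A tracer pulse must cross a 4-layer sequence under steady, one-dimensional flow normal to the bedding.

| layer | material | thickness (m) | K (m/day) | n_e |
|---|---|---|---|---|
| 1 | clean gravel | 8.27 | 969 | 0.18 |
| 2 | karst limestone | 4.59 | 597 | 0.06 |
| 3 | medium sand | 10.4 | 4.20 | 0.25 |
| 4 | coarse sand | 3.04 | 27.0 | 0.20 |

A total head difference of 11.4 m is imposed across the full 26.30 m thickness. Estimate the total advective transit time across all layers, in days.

With flow normal to the layers, continuity requires the same specific discharge q through every layer.
Σ(b_i/K_i) = 8.27/969 + 4.59/597 + 10.4/4.20 + 3.04/27.0 = 2.605 d.
q = Δh / Σ(b_i/K_i) = 11.4 / 2.605 = 4.376 m/day.
In each layer the seepage velocity is v_i = q/n_i, so the layer transit time is t_i = b_i·n_i / q:
  layer 1 (clean gravel): t_1 = 8.27 × 0.18 / 4.376 = 0.3402 d
  layer 2 (karst limestone): t_2 = 4.59 × 0.06 / 4.376 = 0.06293 d
  layer 3 (medium sand): t_3 = 10.4 × 0.25 / 4.376 = 0.5941 d
  layer 4 (coarse sand): t_4 = 3.04 × 0.20 / 4.376 = 0.1389 d
Total t = Σ t_i = 1.136 days.

1.14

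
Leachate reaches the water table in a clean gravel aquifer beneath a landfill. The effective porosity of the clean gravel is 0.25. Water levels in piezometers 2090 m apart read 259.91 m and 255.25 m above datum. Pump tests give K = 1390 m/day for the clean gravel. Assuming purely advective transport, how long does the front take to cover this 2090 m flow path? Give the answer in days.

Hydraulic gradient i = (259.91 − 255.25) / 2090 = 4.66 / 2090 = 0.002230.
Darcy flux q = K · i = 1390 × 0.002230 = 3.099 m/day.
Seepage velocity v = q / n_e = 3.099 / 0.25 = 12.40 m/day.
Travel time t = L / v = 2090 / 12.40 = 168.6 days.

169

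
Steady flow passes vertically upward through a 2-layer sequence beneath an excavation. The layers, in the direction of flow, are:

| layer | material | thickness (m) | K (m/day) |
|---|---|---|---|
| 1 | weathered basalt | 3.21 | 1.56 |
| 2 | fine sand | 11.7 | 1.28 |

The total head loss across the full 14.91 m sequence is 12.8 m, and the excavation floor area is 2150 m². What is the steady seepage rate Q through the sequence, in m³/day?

2460

Flow is perpendicular to layering, so the layers act in series and the equivalent K is the thickness-weighted harmonic mean.
Total thickness L = 3.21 + 11.7 = 14.91 m.
Σ(b_i/K_i) = 3.21/1.56 + 11.7/1.28 = 11.20 d.
K_eq = L / Σ(b_i/K_i) = 14.91 / 11.20 = 1.331 m/day.
Q = K_eq · A · (Δh/L) = 1.331 × 2150 × (12.8/14.91) = 2458 m³/day.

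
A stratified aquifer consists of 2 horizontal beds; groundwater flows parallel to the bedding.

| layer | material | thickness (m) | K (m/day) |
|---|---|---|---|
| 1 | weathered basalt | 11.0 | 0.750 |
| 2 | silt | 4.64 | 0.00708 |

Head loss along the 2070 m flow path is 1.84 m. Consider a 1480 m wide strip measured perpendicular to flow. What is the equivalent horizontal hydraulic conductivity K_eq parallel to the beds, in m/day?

0.530

Flow is parallel to layering, so each bed carries its own Darcy discharge and the transmissivities add.
Σ(K_i·b_i) = 0.750×11.0 + 0.00708×4.64 = 8.283 m²/day.
Total thickness b = 15.64 m, so K_eq = Σ(K_i·b_i)/b = 0.5296 m/day.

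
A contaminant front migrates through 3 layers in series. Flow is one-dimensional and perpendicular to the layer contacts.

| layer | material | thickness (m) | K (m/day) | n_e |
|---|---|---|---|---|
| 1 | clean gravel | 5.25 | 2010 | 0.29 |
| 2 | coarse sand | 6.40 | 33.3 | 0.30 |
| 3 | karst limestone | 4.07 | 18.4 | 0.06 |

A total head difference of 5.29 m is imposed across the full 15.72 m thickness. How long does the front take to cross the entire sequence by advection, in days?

With flow normal to the layers, continuity requires the same specific discharge q through every layer.
Σ(b_i/K_i) = 5.25/2010 + 6.40/33.3 + 4.07/18.4 = 0.4160 d.
q = Δh / Σ(b_i/K_i) = 5.29 / 0.4160 = 12.72 m/day.
In each layer the seepage velocity is v_i = q/n_i, so the layer transit time is t_i = b_i·n_i / q:
  layer 1 (clean gravel): t_1 = 5.25 × 0.29 / 12.72 = 0.1197 d
  layer 2 (coarse sand): t_2 = 6.40 × 0.30 / 12.72 = 0.1510 d
  layer 3 (karst limestone): t_3 = 4.07 × 0.06 / 12.72 = 0.01920 d
Total t = Σ t_i = 0.2899 days.

0.290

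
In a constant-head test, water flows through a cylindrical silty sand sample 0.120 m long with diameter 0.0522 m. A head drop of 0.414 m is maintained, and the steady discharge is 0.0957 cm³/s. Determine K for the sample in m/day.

1.12

Cross-sectional area A = π·(d/2)² = π × (0.0522/2)² = 0.002140 m².
Convert discharge: 0.0957 cm³/s = 9.570e-08 m³/s.
Darcy's law rearranged: K = Q·L / (A·Δh) = 9.570e-08 × 0.120 / (0.002140 × 0.414) = 1.296e-05 m/s = 1.120 m/day.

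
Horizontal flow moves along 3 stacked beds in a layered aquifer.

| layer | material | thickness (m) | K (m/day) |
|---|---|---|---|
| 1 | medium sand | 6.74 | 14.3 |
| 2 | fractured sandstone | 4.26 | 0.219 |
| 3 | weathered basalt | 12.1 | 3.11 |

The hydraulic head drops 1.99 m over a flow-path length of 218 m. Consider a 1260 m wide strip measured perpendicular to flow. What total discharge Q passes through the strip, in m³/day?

1550

Flow is parallel to layering, so each bed carries its own Darcy discharge and the transmissivities add.
Σ(K_i·b_i) = 14.3×6.74 + 0.219×4.26 + 3.11×12.1 = 134.9 m²/day.
Hydraulic gradient i = Δh / L = 1.99 / 218 = 0.009128.
Q = Σ(K_i·b_i) · W · i = 134.9 × 1260 × 0.009128 = 1552 m³/day.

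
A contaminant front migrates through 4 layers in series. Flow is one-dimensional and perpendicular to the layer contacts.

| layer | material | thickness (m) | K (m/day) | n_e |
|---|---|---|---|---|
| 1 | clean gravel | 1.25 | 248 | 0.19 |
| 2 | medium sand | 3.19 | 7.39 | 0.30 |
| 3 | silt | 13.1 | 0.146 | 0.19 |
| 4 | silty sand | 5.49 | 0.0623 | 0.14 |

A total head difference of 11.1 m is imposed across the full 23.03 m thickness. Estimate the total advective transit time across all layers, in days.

71.5

With flow normal to the layers, continuity requires the same specific discharge q through every layer.
Σ(b_i/K_i) = 1.25/248 + 3.19/7.39 + 13.1/0.146 + 5.49/0.0623 = 178.3 d.
q = Δh / Σ(b_i/K_i) = 11.1 / 178.3 = 0.06226 m/day.
In each layer the seepage velocity is v_i = q/n_i, so the layer transit time is t_i = b_i·n_i / q:
  layer 1 (clean gravel): t_1 = 1.25 × 0.19 / 0.06226 = 3.815 d
  layer 2 (medium sand): t_2 = 3.19 × 0.30 / 0.06226 = 15.37 d
  layer 3 (silt): t_3 = 13.1 × 0.19 / 0.06226 = 39.98 d
  layer 4 (silty sand): t_4 = 5.49 × 0.14 / 0.06226 = 12.35 d
Total t = Σ t_i = 71.51 days.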